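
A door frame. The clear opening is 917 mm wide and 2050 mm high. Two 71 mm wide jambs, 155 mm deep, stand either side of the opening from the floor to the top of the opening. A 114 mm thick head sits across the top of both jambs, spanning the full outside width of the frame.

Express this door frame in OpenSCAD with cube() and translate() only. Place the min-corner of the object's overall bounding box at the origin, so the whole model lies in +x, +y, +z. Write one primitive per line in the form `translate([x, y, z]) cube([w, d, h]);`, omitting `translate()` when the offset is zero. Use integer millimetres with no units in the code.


cube([71, 155, 2050]);
translate([988, 0, 0]) cube([71, 155, 2050]);
translate([0, 0, 2050]) cube([1059, 155, 114]);


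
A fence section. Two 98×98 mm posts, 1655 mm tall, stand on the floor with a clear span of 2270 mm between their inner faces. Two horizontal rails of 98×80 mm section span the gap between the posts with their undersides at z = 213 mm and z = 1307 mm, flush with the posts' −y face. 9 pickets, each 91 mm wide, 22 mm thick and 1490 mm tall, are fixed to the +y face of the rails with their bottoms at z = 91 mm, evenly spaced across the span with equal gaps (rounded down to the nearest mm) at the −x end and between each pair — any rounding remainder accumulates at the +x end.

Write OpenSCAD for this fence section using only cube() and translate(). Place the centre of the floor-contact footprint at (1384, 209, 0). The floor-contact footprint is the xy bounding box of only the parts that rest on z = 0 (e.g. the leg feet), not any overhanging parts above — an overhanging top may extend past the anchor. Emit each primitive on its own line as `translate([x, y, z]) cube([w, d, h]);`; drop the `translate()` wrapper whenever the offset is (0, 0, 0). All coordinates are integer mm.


translate([151, 160, 0]) cube([98, 98, 1655]);
translate([2519, 160, 0]) cube([98, 98, 1655]);
translate([249, 160, 213]) cube([2270, 98, 80]);
translate([249, 160, 1307]) cube([2270, 98, 80]);
translate([394, 258, 91]) cube([91, 22, 1490]);
translate([630, 258, 91]) cube([91, 22, 1490]);
translate([866, 258, 91]) cube([91, 22, 1490]);
translate([1102, 258, 91]) cube([91, 22, 1490]);
translate([1338, 258, 91]) cube([91, 22, 1490]);
translate([1574, 258, 91]) cube([91, 22, 1490]);
translate([1810, 258, 91]) cube([91, 22, 1490]);
translate([2046, 258, 91]) cube([91, 22, 1490]);
translate([2282, 258, 91]) cube([91, 22, 1490]);


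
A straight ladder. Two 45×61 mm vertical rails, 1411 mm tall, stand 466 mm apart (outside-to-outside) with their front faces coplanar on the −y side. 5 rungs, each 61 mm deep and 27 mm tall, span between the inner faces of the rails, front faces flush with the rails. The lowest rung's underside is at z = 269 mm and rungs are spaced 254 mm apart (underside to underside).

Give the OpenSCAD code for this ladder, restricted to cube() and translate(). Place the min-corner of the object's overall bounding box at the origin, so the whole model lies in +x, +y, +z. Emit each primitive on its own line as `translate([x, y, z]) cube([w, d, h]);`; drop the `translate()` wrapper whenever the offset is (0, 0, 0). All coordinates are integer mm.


// rung span = 466 - 2*45 = 376
// rung[k] z = 269 + k*254
cube([45, 61, 1411]);
translate([421, 0, 0]) cube([45, 61, 1411]);
translate([45, 0, 269]) cube([376, 61, 27]);
translate([45, 0, 523]) cube([376, 61, 27]);
translate([45, 0, 777]) cube([376, 61, 27]);
translate([45, 0, 1031]) cube([376, 61, 27]);
translate([45, 0, 1285]) cube([376, 61, 27]);


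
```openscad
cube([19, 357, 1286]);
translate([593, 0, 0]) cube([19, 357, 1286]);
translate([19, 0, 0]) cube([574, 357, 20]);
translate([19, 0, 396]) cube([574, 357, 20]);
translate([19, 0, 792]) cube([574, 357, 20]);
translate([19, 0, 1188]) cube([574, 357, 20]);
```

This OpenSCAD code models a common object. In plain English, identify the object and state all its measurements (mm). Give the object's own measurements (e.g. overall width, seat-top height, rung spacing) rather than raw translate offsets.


An open bookshelf. Two side panels, each 19 mm thick, 357 mm deep and 1286 mm tall, stand 612 mm apart (outside-to-outside). Between them sit 4 shelves, each 20 mm thick and 357 mm deep, spanning the full gap between the sides. The bottom shelf rests on the floor (its underside at z = 0) and the clear gap between one shelf's top and the next shelf's underside is 376 mm.


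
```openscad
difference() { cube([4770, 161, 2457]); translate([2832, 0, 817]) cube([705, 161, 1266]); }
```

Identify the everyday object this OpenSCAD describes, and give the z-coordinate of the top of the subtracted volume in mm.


A wall with a window opening. The window head height is 2083 mm.

A wall with a rectangular opening subtracted — a window. Sill at z = 817, opening 1266 mm tall, so the head is at 817 + 1266 = 2083 mm.


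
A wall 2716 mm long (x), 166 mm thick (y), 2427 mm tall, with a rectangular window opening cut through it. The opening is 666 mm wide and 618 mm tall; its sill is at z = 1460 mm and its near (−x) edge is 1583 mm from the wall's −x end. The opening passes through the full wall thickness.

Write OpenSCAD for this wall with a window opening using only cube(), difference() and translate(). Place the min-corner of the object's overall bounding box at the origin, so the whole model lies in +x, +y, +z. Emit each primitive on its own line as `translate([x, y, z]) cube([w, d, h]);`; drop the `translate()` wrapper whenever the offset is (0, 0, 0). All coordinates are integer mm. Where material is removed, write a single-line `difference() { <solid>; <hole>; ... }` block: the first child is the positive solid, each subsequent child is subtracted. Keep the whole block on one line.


difference() { cube([2716, 166, 2427]); translate([1583, 0, 1460]) cube([666, 166, 618]); }


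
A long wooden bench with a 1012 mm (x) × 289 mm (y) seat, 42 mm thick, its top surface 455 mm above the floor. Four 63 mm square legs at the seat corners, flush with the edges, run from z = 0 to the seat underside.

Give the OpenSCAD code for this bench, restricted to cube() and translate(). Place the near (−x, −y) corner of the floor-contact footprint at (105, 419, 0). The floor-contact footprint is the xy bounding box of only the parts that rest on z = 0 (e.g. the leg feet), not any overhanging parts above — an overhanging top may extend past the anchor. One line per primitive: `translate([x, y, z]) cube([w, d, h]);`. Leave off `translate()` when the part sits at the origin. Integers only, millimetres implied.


translate([105, 419, 413]) cube([1012, 289, 42]);
translate([105, 419, 0]) cube([63, 63, 413]);
translate([105, 645, 0]) cube([63, 63, 413]);
translate([1054, 419, 0]) cube([63, 63, 413]);
translate([1054, 645, 0]) cube([63, 63, 413]);


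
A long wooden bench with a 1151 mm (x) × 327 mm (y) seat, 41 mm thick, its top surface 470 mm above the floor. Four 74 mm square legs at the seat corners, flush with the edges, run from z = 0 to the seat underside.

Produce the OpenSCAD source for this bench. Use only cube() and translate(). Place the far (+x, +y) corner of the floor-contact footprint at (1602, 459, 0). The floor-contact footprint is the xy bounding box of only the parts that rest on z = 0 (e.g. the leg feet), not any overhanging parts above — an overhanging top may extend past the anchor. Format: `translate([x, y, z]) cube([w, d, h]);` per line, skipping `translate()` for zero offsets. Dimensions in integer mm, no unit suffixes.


// leg_h = 470 − 41 = 429
translate([451, 132, 429]) cube([1151, 327, 41]);
translate([451, 132, 0]) cube([74, 74, 429]);
translate([451, 385, 0]) cube([74, 74, 429]);
translate([1528, 132, 0]) cube([74, 74, 429]);
translate([1528, 385, 0]) cube([74, 74, 429]);


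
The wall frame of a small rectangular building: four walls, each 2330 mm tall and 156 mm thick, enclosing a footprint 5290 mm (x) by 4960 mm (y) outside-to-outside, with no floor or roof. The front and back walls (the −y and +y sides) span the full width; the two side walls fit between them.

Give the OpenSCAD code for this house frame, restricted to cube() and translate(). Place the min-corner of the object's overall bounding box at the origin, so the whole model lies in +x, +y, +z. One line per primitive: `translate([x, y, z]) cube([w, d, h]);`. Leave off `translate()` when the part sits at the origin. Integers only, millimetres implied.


cube([5290, 156, 2330]);
translate([0, 4804, 0]) cube([5290, 156, 2330]);
translate([0, 156, 0]) cube([156, 4648, 2330]);
translate([5134, 156, 0]) cube([156, 4648, 2330]);


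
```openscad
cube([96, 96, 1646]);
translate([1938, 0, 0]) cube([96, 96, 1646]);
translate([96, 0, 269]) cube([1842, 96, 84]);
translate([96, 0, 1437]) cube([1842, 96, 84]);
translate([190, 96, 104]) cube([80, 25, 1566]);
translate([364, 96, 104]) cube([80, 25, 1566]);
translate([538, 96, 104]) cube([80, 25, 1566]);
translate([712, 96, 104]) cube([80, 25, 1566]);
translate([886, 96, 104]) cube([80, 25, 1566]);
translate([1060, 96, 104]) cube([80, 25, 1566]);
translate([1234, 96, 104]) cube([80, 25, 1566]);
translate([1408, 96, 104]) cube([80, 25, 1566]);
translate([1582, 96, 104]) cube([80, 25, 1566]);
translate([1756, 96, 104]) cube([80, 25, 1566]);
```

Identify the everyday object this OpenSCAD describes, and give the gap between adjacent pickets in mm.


A fence section. The picket gap is 94 mm.

Two posts, two rails, 10 pickets — a fence section. Span 1842 mm holds 10 pickets of 80 mm with 11 equal gaps: ⌊(1842 − 10·80) / 11⌋ = 94 mm.


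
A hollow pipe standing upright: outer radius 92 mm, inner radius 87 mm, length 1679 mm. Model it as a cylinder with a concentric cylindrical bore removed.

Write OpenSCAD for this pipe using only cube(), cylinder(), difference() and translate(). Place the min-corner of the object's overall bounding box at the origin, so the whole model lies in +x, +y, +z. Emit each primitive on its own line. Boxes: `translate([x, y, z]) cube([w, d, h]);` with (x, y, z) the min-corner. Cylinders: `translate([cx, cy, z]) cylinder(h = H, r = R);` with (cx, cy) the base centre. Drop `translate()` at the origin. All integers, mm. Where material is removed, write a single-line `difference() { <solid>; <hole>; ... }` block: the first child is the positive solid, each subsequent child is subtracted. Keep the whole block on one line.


difference() { translate([92, 92, 0]) cylinder(h = 1679, r = 92); translate([92, 92, 0]) cylinder(h = 1679, r = 87); }


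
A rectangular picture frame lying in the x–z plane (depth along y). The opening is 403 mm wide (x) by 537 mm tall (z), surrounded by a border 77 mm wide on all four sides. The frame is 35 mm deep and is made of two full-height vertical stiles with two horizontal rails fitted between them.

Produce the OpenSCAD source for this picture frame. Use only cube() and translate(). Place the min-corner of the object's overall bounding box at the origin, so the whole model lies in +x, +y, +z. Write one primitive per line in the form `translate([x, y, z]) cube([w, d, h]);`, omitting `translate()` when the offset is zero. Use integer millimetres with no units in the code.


cube([77, 35, 691]);
translate([480, 0, 0]) cube([77, 35, 691]);
translate([77, 0, 0]) cube([403, 35, 77]);
translate([77, 0, 614]) cube([403, 35, 77]);


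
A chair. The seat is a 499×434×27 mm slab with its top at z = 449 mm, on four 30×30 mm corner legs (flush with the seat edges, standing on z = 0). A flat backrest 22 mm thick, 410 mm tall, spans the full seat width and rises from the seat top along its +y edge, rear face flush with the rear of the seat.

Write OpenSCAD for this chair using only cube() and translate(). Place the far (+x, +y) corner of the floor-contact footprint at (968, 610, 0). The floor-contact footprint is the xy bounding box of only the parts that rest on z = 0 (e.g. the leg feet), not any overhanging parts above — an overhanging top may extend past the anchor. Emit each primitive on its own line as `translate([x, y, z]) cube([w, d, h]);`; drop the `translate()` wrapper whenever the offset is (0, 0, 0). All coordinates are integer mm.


// leg_h = 449 - 27 = 422
translate([469, 176, 422]) cube([499, 434, 27]);
translate([469, 176, 0]) cube([30, 30, 422]);
translate([938, 176, 0]) cube([30, 30, 422]);
translate([469, 580, 0]) cube([30, 30, 422]);
translate([938, 580, 0]) cube([30, 30, 422]);
translate([469, 588, 449]) cube([499, 22, 410]);


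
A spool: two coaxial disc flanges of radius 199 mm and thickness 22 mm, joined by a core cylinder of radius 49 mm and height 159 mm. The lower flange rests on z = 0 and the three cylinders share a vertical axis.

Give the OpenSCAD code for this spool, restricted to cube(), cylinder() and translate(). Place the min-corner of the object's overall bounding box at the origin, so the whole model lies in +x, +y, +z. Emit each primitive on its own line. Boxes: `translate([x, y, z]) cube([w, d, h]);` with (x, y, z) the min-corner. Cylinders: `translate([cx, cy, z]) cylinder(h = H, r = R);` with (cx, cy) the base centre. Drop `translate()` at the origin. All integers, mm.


translate([199, 199, 0]) cylinder(h = 22, r = 199);
translate([199, 199, 22]) cylinder(h = 159, r = 49);
translate([199, 199, 181]) cylinder(h = 22, r = 199);


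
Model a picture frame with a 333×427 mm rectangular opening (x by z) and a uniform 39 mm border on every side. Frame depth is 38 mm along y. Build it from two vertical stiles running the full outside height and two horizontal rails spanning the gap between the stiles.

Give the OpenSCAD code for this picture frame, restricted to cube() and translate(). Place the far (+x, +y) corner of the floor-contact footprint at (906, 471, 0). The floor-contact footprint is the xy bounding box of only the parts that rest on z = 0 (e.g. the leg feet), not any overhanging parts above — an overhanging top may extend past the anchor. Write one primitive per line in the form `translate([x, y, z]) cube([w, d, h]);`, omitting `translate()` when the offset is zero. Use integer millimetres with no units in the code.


translate([495, 433, 0]) cube([39, 38, 505]);
translate([867, 433, 0]) cube([39, 38, 505]);
translate([534, 433, 0]) cube([333, 38, 39]);
translate([534, 433, 466]) cube([333, 38, 39]);


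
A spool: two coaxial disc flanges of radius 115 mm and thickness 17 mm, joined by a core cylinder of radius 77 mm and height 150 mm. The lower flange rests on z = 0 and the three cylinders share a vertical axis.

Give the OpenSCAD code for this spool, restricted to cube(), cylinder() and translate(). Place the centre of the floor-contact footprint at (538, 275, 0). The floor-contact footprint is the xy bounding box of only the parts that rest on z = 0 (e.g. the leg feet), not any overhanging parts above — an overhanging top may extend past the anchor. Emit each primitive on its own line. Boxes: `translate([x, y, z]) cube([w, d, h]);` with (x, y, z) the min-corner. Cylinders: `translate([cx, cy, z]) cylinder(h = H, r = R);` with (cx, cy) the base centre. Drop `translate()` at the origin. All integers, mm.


translate([538, 275, 0]) cylinder(h = 17, r = 115);
translate([538, 275, 17]) cylinder(h = 150, r = 77);
translate([538, 275, 167]) cylinder(h = 17, r = 115);


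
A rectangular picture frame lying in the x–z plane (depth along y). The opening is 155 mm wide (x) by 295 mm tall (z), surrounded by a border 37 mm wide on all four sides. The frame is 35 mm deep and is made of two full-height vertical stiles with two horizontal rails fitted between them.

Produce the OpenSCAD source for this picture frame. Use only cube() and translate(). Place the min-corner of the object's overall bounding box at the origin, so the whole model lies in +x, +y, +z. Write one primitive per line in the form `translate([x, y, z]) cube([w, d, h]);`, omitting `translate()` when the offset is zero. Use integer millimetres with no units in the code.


cube([37, 35, 369]);
translate([192, 0, 0]) cube([37, 35, 369]);
translate([37, 0, 0]) cube([155, 35, 37]);
translate([37, 0, 332]) cube([155, 35, 37]);


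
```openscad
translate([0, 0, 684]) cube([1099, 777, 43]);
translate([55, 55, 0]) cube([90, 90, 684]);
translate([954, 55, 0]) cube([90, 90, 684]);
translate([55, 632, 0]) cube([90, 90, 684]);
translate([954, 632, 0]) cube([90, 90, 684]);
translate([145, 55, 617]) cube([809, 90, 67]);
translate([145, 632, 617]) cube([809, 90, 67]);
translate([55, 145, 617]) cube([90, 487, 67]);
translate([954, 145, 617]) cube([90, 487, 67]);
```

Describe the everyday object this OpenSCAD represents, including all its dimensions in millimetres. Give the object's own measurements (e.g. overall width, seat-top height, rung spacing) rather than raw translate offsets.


A rectangular dining table. The top is 1099×777×43 mm with its upper surface at z = 727 mm. It stands on four 90×90 mm square legs, each inset 55 mm from the nearest pair of top edges, running from the floor to the underside of the top. Four apron rails, 90 mm thick and 67 mm tall, run between adjacent legs with their top edges flush with the underside of the top and their outer faces flush with the legs' outer faces.


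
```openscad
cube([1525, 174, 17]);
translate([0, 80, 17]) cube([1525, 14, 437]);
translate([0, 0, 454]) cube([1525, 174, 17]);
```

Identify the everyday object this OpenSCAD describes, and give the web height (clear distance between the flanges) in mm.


An I-beam. The web height is 437 mm.

Two wide flanges with a thin centred web — an I-beam. Overall 471 mm minus two 17 mm flanges gives a web of 471 − 2·17 = 437 mm.


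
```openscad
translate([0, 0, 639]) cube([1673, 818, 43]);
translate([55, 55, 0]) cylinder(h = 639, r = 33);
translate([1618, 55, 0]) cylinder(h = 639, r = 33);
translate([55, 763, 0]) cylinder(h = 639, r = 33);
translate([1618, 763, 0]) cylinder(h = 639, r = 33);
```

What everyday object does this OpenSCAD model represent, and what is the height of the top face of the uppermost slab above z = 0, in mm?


A table. The table height is 682 mm.

A 1673×818×43 slab sits at z = 639 on four Ø66 mm round legs — a table. The top surface is at 639 + 43 = 682 mm.


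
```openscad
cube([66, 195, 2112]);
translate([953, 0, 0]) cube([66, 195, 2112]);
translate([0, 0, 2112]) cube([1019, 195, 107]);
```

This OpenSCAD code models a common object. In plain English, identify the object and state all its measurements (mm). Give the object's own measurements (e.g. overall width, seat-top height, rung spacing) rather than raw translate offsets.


A door frame. The clear opening is 887 mm wide and 2112 mm high. Two 66 mm wide jambs, 195 mm deep, stand either side of the opening from the floor to the top of the opening. A 107 mm thick head sits across the top of both jambs, spanning the full outside width of the frame.


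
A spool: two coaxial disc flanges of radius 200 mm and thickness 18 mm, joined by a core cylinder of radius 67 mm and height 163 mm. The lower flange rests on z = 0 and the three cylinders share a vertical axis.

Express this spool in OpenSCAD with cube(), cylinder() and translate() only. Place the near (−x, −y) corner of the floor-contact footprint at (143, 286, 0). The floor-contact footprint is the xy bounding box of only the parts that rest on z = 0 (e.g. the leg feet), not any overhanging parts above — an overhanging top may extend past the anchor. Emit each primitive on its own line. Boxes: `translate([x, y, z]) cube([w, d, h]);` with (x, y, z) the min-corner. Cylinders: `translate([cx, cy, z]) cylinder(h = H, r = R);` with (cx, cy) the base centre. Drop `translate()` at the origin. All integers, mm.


translate([343, 486, 0]) cylinder(h = 18, r = 200);
translate([343, 486, 18]) cylinder(h = 163, r = 67);
translate([343, 486, 181]) cylinder(h = 18, r = 200);


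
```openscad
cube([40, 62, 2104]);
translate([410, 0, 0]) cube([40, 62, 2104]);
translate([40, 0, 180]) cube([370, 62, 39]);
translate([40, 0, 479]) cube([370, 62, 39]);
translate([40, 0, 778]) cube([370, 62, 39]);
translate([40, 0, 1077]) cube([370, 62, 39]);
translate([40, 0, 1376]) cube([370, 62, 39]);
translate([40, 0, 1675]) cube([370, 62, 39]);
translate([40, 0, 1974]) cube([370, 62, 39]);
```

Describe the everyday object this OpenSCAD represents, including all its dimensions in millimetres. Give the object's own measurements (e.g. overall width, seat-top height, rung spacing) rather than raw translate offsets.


A straight ladder. Two 40×62 mm vertical rails, 2104 mm tall, stand 450 mm apart (outside-to-outside) with their front faces coplanar on the −y side. 7 rungs, each 62 mm deep and 39 mm tall, span between the inner faces of the rails, front faces flush with the rails. The lowest rung's underside is at z = 180 mm and rungs are spaced 299 mm apart (underside to underside).


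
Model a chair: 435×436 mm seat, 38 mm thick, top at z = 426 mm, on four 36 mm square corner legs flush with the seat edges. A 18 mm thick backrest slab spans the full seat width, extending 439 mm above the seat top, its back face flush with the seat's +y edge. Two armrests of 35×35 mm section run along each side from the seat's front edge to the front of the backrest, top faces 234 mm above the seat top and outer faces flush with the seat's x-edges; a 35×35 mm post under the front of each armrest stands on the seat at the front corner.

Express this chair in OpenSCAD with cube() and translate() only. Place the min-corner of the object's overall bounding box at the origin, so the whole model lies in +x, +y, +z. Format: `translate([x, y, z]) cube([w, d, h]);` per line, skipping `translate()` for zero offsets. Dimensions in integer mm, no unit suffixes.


translate([0, 0, 388]) cube([435, 436, 38]);
cube([36, 36, 388]);
translate([399, 0, 0]) cube([36, 36, 388]);
translate([0, 400, 0]) cube([36, 36, 388]);
translate([399, 400, 0]) cube([36, 36, 388]);
translate([0, 418, 426]) cube([435, 18, 439]);
translate([0, 0, 625]) cube([35, 418, 35]);
translate([400, 0, 625]) cube([35, 418, 35]);
translate([0, 0, 426]) cube([35, 35, 199]);
translate([400, 0, 426]) cube([35, 35, 199]);


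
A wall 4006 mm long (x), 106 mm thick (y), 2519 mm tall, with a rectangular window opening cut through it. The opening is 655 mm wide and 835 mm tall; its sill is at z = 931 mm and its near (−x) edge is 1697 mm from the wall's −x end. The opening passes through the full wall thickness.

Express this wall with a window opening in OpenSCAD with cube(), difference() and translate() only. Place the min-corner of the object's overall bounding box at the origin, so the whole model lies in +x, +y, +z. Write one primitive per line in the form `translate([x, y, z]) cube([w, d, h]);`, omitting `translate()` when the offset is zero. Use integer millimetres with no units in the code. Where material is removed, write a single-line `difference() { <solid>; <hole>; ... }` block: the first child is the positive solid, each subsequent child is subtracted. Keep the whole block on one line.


difference() { cube([4006, 106, 2519]); translate([1697, 0, 931]) cube([655, 106, 835]); }


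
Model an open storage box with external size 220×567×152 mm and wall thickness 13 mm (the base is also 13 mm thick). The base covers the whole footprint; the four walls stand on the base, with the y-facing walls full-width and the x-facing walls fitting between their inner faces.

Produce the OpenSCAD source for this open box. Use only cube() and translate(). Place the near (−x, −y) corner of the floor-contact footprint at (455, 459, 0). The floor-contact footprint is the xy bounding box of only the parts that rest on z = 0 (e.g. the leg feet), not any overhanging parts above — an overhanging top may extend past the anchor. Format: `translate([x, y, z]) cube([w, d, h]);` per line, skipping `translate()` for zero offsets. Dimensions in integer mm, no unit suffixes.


translate([455, 459, 0]) cube([220, 567, 13]);
translate([455, 459, 13]) cube([220, 13, 139]);
translate([455, 1013, 13]) cube([220, 13, 139]);
translate([455, 472, 13]) cube([13, 541, 139]);
translate([662, 472, 13]) cube([13, 541, 139]);


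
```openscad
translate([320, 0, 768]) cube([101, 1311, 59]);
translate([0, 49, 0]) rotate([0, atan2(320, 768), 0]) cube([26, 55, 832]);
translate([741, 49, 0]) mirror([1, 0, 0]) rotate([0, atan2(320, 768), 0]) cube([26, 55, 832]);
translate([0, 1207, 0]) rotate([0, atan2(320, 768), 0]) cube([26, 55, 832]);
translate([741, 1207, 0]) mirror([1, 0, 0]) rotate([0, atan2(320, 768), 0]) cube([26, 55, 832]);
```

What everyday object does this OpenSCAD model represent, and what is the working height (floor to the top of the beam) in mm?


A sawhorse. The overall height is 827 mm.

A beam across two mirrored pairs of raked legs — a sawhorse. The beam's underside is at z = 768 (matching the legs' vertical rise in atan2(320, 768)) and the beam is 59 mm tall, so its top is at 768 + 59 = 827 mm. The raked legs top out at the beam's underside, so that is the highest point.


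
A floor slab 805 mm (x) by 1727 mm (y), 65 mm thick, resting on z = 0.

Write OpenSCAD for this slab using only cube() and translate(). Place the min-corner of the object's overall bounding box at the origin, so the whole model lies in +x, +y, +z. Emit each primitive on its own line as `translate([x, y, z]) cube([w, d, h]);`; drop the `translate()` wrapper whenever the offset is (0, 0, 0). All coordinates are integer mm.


cube([805, 1727, 65]);


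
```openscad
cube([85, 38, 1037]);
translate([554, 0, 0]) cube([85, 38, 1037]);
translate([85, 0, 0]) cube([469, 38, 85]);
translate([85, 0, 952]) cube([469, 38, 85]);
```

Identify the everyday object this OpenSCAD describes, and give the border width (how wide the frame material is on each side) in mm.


A picture frame. The border width is 85 mm.

Four thin pieces enclosing a rectangular opening — a picture frame. The two full-height stiles are 1037 mm tall; the top rail sits at z = 952 and is 85 mm tall, so the border above the opening is 1037 − 952 = 85 mm, matching the stile x-width.


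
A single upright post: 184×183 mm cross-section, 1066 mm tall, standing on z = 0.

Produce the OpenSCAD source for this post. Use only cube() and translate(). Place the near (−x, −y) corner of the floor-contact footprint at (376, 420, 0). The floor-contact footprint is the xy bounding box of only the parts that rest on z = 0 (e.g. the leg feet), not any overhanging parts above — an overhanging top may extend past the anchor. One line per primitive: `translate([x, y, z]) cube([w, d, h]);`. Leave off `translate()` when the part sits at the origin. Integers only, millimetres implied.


translate([376, 420, 0]) cube([184, 183, 1066]);


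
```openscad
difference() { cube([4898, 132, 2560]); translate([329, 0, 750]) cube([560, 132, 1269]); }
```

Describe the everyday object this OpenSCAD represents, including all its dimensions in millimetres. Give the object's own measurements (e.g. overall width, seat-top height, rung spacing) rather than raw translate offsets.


A wall 4898 mm long (x), 132 mm thick (y), 2560 mm tall, with a rectangular window opening cut through it. The opening is 560 mm wide and 1269 mm tall; its sill is at z = 750 mm and its near (−x) edge is 329 mm from the wall's −x end. The opening passes through the full wall thickness.


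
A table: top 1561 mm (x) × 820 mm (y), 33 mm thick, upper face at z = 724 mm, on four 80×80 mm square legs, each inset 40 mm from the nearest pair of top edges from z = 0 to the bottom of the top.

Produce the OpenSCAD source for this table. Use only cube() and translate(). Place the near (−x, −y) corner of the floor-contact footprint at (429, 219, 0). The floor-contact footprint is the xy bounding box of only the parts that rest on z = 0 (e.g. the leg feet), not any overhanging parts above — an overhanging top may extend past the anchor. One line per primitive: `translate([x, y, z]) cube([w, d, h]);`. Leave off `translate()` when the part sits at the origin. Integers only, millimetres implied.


translate([389, 179, 691]) cube([1561, 820, 33]);
translate([429, 219, 0]) cube([80, 80, 691]);
translate([1830, 219, 0]) cube([80, 80, 691]);
translate([429, 879, 0]) cube([80, 80, 691]);
translate([1830, 879, 0]) cube([80, 80, 691]);


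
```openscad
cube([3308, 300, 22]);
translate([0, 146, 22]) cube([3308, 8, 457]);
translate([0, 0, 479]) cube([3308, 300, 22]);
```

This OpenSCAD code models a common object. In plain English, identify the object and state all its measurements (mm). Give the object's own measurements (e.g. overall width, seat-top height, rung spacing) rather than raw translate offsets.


An I-beam lying along x, 3308 mm long. Overall section height 501 mm. Two flanges 300 mm wide (y) and 22 mm thick, one on the floor and one at the top; a web 8 mm thick runs between them, centred on the flange width.


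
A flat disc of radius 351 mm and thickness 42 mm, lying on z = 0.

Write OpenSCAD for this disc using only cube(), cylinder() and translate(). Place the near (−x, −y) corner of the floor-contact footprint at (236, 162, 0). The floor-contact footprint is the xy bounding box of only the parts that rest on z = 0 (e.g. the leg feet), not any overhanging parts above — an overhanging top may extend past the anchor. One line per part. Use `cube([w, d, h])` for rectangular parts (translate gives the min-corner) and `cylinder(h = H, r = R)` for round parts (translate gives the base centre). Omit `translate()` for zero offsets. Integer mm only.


translate([587, 513, 0]) cylinder(h = 42, r = 351);


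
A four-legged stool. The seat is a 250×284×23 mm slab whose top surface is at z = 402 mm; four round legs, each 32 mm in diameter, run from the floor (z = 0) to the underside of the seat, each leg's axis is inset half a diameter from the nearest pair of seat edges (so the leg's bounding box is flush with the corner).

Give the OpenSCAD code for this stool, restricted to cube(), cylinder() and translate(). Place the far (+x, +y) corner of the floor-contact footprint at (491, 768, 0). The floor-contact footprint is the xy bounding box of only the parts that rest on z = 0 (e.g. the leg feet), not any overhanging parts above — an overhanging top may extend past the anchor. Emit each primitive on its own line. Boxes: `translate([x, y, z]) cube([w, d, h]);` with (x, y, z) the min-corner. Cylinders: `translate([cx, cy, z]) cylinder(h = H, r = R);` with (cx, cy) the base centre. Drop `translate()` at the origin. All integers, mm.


translate([241, 484, 379]) cube([250, 284, 23]);
translate([257, 500, 0]) cylinder(h = 379, r = 16);
translate([475, 500, 0]) cylinder(h = 379, r = 16);
translate([257, 752, 0]) cylinder(h = 379, r = 16);
translate([475, 752, 0]) cylinder(h = 379, r = 16);


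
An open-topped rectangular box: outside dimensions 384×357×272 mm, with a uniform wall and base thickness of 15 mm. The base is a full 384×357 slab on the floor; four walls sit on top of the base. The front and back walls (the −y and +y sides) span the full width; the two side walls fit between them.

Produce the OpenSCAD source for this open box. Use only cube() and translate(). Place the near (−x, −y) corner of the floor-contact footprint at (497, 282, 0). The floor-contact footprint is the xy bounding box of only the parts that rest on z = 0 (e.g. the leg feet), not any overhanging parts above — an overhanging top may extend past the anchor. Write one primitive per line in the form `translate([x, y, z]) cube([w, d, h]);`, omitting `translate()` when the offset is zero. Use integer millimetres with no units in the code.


translate([497, 282, 0]) cube([384, 357, 15]);
translate([497, 282, 15]) cube([384, 15, 257]);
translate([497, 624, 15]) cube([384, 15, 257]);
translate([497, 297, 15]) cube([15, 327, 257]);
translate([866, 297, 15]) cube([15, 327, 257]);


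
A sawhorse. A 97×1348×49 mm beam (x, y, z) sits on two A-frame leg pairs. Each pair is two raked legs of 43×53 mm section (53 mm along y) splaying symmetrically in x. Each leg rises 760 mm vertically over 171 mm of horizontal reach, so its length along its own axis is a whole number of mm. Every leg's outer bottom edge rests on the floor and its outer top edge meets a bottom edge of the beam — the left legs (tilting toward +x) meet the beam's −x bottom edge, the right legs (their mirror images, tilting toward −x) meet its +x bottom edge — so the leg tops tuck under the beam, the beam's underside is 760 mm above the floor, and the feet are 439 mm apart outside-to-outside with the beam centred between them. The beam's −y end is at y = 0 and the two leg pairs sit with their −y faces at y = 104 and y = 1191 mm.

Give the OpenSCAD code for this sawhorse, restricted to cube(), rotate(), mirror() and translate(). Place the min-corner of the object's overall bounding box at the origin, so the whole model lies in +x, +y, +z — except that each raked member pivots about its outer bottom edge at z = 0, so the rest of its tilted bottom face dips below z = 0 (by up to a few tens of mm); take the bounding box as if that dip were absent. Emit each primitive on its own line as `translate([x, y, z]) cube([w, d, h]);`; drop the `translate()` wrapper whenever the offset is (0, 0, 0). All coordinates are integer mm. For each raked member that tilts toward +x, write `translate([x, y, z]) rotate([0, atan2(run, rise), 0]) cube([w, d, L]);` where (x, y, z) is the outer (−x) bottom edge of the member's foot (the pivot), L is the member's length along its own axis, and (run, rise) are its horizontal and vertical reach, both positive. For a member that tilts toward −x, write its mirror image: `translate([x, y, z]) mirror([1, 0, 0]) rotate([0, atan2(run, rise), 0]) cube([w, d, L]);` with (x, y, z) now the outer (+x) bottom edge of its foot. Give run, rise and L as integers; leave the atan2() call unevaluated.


translate([171, 0, 760]) cube([97, 1348, 49]);
translate([0, 104, 0]) rotate([0, atan2(171, 760), 0]) cube([43, 53, 779]);
translate([439, 104, 0]) mirror([1, 0, 0]) rotate([0, atan2(171, 760), 0]) cube([43, 53, 779]);
translate([0, 1191, 0]) rotate([0, atan2(171, 760), 0]) cube([43, 53, 779]);
translate([439, 1191, 0]) mirror([1, 0, 0]) rotate([0, atan2(171, 760), 0]) cube([43, 53, 779]);


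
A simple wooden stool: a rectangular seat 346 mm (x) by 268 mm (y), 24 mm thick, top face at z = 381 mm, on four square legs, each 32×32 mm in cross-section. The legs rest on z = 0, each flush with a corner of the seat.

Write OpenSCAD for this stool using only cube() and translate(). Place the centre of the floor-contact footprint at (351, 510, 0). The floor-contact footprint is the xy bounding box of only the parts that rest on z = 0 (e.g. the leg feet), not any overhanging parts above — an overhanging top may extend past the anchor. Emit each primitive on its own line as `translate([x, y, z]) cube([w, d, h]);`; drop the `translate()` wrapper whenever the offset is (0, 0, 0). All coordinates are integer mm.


translate([178, 376, 357]) cube([346, 268, 24]);
translate([178, 376, 0]) cube([32, 32, 357]);
translate([492, 376, 0]) cube([32, 32, 357]);
translate([178, 612, 0]) cube([32, 32, 357]);
translate([492, 612, 0]) cube([32, 32, 357]);


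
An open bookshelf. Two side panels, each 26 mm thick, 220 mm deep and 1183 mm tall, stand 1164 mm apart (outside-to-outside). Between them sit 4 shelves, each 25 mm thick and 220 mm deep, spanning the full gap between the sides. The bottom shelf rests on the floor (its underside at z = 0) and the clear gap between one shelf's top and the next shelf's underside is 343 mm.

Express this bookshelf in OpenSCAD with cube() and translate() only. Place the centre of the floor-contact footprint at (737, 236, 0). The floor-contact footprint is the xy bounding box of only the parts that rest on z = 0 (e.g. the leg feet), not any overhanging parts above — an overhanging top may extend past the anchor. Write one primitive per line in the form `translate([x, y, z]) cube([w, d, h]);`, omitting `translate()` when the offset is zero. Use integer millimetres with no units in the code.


translate([155, 126, 0]) cube([26, 220, 1183]);
translate([1293, 126, 0]) cube([26, 220, 1183]);
translate([181, 126, 0]) cube([1112, 220, 25]);
translate([181, 126, 368]) cube([1112, 220, 25]);
translate([181, 126, 736]) cube([1112, 220, 25]);
translate([181, 126, 1104]) cube([1112, 220, 25]);


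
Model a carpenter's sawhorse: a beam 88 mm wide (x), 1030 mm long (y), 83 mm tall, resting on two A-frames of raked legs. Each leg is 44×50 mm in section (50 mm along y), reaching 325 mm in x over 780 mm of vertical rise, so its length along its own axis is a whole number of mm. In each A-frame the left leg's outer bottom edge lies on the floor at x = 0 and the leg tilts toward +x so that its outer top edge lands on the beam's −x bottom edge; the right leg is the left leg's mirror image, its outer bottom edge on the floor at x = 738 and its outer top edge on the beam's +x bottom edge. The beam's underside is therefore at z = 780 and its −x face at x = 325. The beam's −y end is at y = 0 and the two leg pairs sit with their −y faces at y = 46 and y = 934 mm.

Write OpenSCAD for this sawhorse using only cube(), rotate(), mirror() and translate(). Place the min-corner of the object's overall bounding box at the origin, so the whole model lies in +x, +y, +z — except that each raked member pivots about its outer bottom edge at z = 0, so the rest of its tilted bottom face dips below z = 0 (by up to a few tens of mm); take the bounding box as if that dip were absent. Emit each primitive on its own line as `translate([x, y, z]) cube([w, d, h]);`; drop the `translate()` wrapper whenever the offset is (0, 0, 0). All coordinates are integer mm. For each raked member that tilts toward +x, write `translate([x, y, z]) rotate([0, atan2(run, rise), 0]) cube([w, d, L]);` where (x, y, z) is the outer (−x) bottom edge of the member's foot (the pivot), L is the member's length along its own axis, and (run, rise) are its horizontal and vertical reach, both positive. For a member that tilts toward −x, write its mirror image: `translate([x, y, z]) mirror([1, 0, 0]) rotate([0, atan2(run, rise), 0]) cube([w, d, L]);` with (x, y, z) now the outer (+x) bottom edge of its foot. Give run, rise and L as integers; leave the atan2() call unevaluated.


// leg length = √(325² + 780²) = 845
// right-leg outer foot x = 2·325 + 88 = 738
// beam min-corner = (325, 0, 780)
translate([325, 0, 780]) cube([88, 1030, 83]);
translate([0, 46, 0]) rotate([0, atan2(325, 780), 0]) cube([44, 50, 845]);
translate([738, 46, 0]) mirror([1, 0, 0]) rotate([0, atan2(325, 780), 0]) cube([44, 50, 845]);
translate([0, 934, 0]) rotate([0, atan2(325, 780), 0]) cube([44, 50, 845]);
translate([738, 934, 0]) mirror([1, 0, 0]) rotate([0, atan2(325, 780), 0]) cube([44, 50, 845]);


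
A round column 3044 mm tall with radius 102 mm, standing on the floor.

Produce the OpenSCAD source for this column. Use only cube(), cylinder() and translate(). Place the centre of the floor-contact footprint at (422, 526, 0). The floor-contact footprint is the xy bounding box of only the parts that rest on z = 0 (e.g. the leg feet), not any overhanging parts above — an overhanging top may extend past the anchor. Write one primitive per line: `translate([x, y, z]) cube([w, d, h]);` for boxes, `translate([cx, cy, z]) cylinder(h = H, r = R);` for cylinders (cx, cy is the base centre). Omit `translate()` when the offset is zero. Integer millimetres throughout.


translate([422, 526, 0]) cylinder(h = 3044, r = 102);


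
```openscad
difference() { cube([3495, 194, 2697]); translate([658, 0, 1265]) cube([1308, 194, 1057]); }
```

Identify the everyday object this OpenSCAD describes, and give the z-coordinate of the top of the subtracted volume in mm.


A wall with a window opening. The window head height is 2322 mm.

A wall with a rectangular opening subtracted — a window. Sill at z = 1265, opening 1057 mm tall, so the head is at 1265 + 1057 = 2322 mm.


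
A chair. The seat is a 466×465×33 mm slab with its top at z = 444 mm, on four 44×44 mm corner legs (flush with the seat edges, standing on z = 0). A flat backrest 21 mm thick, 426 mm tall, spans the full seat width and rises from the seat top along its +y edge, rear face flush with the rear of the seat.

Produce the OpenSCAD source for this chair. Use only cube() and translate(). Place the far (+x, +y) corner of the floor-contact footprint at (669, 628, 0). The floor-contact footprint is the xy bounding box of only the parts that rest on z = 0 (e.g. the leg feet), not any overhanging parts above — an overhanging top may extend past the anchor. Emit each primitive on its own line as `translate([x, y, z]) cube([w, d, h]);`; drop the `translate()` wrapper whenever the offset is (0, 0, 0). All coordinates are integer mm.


translate([203, 163, 411]) cube([466, 465, 33]);
translate([203, 163, 0]) cube([44, 44, 411]);
translate([625, 163, 0]) cube([44, 44, 411]);
translate([203, 584, 0]) cube([44, 44, 411]);
translate([625, 584, 0]) cube([44, 44, 411]);
translate([203, 607, 444]) cube([466, 21, 426]);
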